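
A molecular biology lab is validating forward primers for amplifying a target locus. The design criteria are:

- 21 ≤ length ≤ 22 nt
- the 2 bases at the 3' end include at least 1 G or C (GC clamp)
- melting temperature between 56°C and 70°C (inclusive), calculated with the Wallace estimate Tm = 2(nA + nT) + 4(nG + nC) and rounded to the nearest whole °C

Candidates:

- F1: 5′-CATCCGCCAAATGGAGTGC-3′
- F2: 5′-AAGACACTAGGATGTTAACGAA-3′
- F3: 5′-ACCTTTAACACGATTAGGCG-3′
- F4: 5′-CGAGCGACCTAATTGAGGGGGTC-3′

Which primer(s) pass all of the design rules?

None of the candidates satisfy all criteria.

F1 (19 nt, A=5 T=3 G=5 C=6): length 19, outside 21–22 ✗; 3' end GC has 2 G/C ✓; Tm = 2·8 + 4·11 = 60°C ✓ — fails.
F2 (22 nt, A=10 T=4 G=5 C=3): length 22 ✓; 3' end AA has 0 G/C, need ≥1 ✗; Tm = 2·14 + 4·8 = 60°C ✓ — fails.
F3 (20 nt, A=6 T=5 G=4 C=5): length 20, outside 21–22 ✗; 3' end CG has 2 G/C ✓; Tm = 2·11 + 4·9 = 58°C ✓ — fails.
F4 (23 nt, A=5 T=4 G=9 C=5): length 23, outside 21–22 ✗; 3' end TC has 1 G/C ✓; Tm = 2·9 + 4·14 = 74°C, outside 56–70°C ✗ — fails.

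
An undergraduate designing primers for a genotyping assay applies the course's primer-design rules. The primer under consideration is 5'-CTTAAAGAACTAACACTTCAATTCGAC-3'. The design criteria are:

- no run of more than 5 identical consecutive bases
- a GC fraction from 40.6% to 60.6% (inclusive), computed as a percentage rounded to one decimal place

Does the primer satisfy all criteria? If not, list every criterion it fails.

Fails: GC content.

Base counts: A=11, T=7, G=2, C=7 (length 27).
homopolymer run: longest run = 3 ✓
GC content: GC 9/27 = 33.3%, outside 40.6–60.6% ✗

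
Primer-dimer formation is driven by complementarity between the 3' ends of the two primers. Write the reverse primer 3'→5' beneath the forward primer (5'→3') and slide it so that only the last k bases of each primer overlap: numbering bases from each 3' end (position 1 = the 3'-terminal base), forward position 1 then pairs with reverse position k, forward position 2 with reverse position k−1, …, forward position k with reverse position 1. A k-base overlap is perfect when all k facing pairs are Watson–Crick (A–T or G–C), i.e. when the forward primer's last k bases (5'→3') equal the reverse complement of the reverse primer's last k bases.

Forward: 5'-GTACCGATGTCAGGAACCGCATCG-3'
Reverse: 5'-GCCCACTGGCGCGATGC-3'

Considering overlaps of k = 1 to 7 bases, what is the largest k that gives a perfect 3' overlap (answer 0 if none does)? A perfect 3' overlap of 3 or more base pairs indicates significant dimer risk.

Longest perfect overlap: 6 complementary base pairs; significant dimer risk (threshold 3).

Last 7 bases (5'→3') — forward …CGCATCG, reverse …GCGATGC.
Reverse complement of the reverse primer's last 7 bases: GCATCGC; its first k bases are the reverse complement of the reverse primer's last k bases, so a perfect k-base overlap needs the forward primer's last k bases to equal them.
Comparing (forward last k vs required): k=1: G vs G ✓; k=2: CG vs GC ✗; k=3: TCG vs GCA ✗; k=4: ATCG vs GCAT ✗; k=5: CATCG vs GCATC ✗; k=6: GCATCG vs GCATCG ✓; k=7: CGCATCG vs GCATCGC ✗.
Perfect overlaps at k = 1, 6; the largest is 6.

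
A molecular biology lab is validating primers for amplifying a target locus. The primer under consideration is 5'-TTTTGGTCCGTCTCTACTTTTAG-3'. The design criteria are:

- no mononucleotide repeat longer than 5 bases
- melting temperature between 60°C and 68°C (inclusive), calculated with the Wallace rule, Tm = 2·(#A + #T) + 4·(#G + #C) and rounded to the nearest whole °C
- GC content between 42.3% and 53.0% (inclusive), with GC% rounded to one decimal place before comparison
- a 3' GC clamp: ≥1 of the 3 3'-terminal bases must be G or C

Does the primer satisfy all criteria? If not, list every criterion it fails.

Fails: GC content.

Base counts: A=2, T=12, G=4, C=5 (length 23).
homopolymer run: longest run = 4 ✓
Tm: Tm = 2·14 + 4·9 = 64°C ✓
GC content: GC 9/23 = 39.1%, outside 42.3–53.0% ✗
GC clamp: 3' end TAG has 1 G/C ✓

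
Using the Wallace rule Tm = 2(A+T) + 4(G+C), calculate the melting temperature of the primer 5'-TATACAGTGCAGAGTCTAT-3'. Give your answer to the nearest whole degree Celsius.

52°C

Base counts: A=6, T=6, G=4, C=3 (length 19).
Tm = 2·(6+6) + 4·(4+3) = 2·12 + 4·7 = 24 + 28 = 52°C.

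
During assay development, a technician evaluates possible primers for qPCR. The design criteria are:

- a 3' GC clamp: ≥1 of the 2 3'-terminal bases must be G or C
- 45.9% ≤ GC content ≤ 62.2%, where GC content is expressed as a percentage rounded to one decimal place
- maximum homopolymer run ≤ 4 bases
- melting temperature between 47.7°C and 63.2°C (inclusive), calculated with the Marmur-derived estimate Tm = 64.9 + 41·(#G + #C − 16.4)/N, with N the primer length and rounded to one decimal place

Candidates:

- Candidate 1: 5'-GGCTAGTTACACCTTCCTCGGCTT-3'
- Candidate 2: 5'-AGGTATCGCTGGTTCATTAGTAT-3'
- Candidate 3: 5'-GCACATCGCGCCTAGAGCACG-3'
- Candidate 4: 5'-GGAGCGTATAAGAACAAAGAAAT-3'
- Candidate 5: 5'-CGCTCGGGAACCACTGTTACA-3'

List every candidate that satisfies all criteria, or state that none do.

Candidate 5 only.

Candidate 1 (24 nt, A=3 T=8 G=5 C=8): 3' end TT has 0 G/C, need ≥1 ✗; GC 13/24 = 54.2% ✓; longest run = 2 ✓; Tm = 64.9 + 41·(13 − 16.4)/24 = 59.1°C ✓ — fails.
Candidate 2 (23 nt, A=5 T=9 G=6 C=3): 3' end AT has 0 G/C, need ≥1 ✗; GC 9/23 = 39.1%, outside 45.9–62.2% ✗; longest run = 2 ✓; Tm = 64.9 + 41·(9 − 16.4)/23 = 51.7°C ✓ — fails.
Candidate 3 (21 nt, A=5 T=2 G=6 C=8): 3' end CG has 2 G/C ✓; GC 14/21 = 66.7%, outside 45.9–62.2% ✗; longest run = 2 ✓; Tm = 64.9 + 41·(14 − 16.4)/21 = 60.2°C ✓ — fails.
Candidate 4 (23 nt, A=12 T=3 G=6 C=2): 3' end AT has 0 G/C, need ≥1 ✗; GC 8/23 = 34.8%, outside 45.9–62.2% ✗; longest run = 3 ✓; Tm = 64.9 + 41·(8 − 16.4)/23 = 49.9°C ✓ — fails.
Candidate 5 (21 nt, A=5 T=4 G=5 C=7): 3' end CA has 1 G/C ✓; GC 12/21 = 57.1% ✓; longest run = 3 ✓; Tm = 64.9 + 41·(12 − 16.4)/21 = 56.3°C ✓ — passes.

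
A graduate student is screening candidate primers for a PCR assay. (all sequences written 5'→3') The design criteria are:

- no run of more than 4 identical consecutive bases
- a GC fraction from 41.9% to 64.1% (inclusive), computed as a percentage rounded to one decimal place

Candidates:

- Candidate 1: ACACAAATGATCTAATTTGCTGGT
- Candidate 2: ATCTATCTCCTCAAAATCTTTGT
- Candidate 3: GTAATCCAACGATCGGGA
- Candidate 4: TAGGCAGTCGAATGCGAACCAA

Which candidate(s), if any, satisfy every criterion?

Candidate 1 (24 nt, A=8 T=8 G=4 C=4): longest run = 3 ✓; GC 8/24 = 33.3%, outside 41.9–64.1% ✗ — fails.
Candidate 2 (23 nt, A=6 T=10 G=1 C=6): longest run = 4 ✓; GC 7/23 = 30.4%, outside 41.9–64.1% ✗ — fails.
Candidate 3 (18 nt, A=6 T=3 G=5 C=4): longest run = 3 ✓; GC 9/18 = 50.0% ✓ — passes.
Candidate 4 (22 nt, A=8 T=3 G=6 C=5): longest run = 2 ✓; GC 11/22 = 50.0% ✓ — passes.

Candidate 3 and Candidate 4.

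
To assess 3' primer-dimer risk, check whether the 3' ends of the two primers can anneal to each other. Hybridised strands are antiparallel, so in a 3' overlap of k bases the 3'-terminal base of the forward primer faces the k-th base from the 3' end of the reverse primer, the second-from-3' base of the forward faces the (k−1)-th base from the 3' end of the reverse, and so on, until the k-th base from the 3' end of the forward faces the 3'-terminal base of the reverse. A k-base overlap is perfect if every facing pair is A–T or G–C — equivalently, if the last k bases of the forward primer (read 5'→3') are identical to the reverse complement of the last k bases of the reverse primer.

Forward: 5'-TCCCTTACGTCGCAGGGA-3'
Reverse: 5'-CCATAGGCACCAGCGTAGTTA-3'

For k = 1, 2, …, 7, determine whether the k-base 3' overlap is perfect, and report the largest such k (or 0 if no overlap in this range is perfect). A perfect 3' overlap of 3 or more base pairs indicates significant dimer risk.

Longest perfect overlap: 0 complementary base pairs; below the dimer-risk threshold (threshold 3).

Last 7 bases (5'→3') — forward …GCAGGGA, reverse …GTAGTTA.
Reverse complement of the reverse primer's last 7 bases: TAACTAC; its first k bases are the reverse complement of the reverse primer's last k bases, so a perfect k-base overlap needs the forward primer's last k bases to equal them.
Comparing (forward last k vs required): k=1: A vs T ✗; k=2: GA vs TA ✗; k=3: GGA vs TAA ✗; k=4: GGGA vs TAAC ✗; k=5: AGGGA vs TAACT ✗; k=6: CAGGGA vs TAACTA ✗; k=7: GCAGGGA vs TAACTAC ✗.
No overlap length from 1 to 7 is perfect, so the longest perfect 3' overlap is 0.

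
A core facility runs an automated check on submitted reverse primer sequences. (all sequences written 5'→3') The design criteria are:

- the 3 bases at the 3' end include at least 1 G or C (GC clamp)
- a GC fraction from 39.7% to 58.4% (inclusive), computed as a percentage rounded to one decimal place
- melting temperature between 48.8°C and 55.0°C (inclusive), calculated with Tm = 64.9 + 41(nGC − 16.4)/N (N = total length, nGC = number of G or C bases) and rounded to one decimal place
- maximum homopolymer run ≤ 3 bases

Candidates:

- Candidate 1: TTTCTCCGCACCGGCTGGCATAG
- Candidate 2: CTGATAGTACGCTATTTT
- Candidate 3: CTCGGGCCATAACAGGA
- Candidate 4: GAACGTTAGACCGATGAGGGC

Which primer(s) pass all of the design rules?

Candidate 1 (23 nt, A=3 T=6 G=6 C=8): 3' end TAG has 1 G/C ✓; GC 14/23 = 60.9%, outside 39.7–58.4% ✗; Tm = 64.9 + 41·(14 − 16.4)/23 = 60.6°C, outside 48.8–55.0°C ✗; longest run = 3 ✓ — fails.
Candidate 2 (18 nt, A=4 T=8 G=3 C=3): 3' end TTT has 0 G/C, need ≥1 ✗; GC 6/18 = 33.3%, outside 39.7–58.4% ✗; Tm = 64.9 + 41·(6 − 16.4)/18 = 41.2°C, outside 48.8–55.0°C ✗; longest run = 4, exceeds 3 ✗ — fails.
Candidate 3 (17 nt, A=5 T=2 G=5 C=5): 3' end GGA has 2 G/C ✓; GC 10/17 = 58.8%, outside 39.7–58.4% ✗; Tm = 64.9 + 41·(10 − 16.4)/17 = 49.5°C ✓; longest run = 3 ✓ — fails.
Candidate 4 (21 nt, A=6 T=3 G=8 C=4): 3' end GGC has 3 G/C ✓; GC 12/21 = 57.1% ✓; Tm = 64.9 + 41·(12 − 16.4)/21 = 56.3°C, outside 48.8–55.0°C ✗; longest run = 3 ✓ — fails.

None of the candidates satisfy all criteria.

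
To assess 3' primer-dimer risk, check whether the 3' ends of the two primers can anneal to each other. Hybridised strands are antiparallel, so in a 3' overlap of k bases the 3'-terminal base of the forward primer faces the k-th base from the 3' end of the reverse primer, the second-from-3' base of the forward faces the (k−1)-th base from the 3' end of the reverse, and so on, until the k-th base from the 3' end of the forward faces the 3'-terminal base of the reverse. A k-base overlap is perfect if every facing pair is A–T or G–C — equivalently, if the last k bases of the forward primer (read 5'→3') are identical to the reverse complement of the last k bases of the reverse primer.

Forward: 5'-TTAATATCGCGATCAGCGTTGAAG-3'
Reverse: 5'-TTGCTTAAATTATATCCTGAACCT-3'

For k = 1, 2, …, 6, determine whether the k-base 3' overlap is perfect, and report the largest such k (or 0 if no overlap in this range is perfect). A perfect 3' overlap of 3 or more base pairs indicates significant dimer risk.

Longest perfect overlap: 2 complementary base pairs; below the dimer-risk threshold (threshold 3).

Last 6 bases (5'→3') — forward …TTGAAG, reverse …GAACCT.
Reverse complement of the reverse primer's last 6 bases: AGGTTC; its first k bases are the reverse complement of the reverse primer's last k bases, so a perfect k-base overlap needs the forward primer's last k bases to equal them.
Comparing (forward last k vs required): k=1: G vs A ✗; k=2: AG vs AG ✓; k=3: AAG vs AGG ✗; k=4: GAAG vs AGGT ✗; k=5: TGAAG vs AGGTT ✗; k=6: TTGAAG vs AGGTTC ✗.
Only k = 2 is perfect, so the longest perfect 3' overlap is 2.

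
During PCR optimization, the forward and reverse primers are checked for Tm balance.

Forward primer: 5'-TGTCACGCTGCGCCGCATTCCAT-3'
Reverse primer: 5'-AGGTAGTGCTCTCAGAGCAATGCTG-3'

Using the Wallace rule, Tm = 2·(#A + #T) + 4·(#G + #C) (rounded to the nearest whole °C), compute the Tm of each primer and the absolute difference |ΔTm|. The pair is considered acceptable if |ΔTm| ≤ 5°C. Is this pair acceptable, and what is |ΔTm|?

Forward: A=3 T=6 G=5 C=9 → Tm = 2·9 + 4·14 = 74°C.
Reverse: A=6 T=6 G=8 C=5 → Tm = 2·12 + 4·13 = 76°C.
|ΔTm| = |74 − 76| = 2°C, ≤ 5°C.

|ΔTm| = 2°C; the pair is acceptable.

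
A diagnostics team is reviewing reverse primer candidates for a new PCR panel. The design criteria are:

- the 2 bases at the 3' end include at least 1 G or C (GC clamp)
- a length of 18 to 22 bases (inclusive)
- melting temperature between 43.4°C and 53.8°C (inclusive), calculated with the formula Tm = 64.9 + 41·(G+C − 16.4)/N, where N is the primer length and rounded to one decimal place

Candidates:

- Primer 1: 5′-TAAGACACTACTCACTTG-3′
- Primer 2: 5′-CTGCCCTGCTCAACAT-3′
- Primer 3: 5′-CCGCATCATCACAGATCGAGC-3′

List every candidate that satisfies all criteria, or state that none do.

Primer 1 (18 nt, A=6 T=5 G=2 C=5): 3' end TG has 1 G/C ✓; length 18 ✓; Tm = 64.9 + 41·(7 − 16.4)/18 = 43.5°C ✓ — passes.
Primer 2 (16 nt, A=3 T=4 G=2 C=7): 3' end AT has 0 G/C, need ≥1 ✗; length 16, outside 18–22 ✗; Tm = 64.9 + 41·(9 − 16.4)/16 = 45.9°C ✓ — fails.
Primer 3 (21 nt, A=6 T=3 G=4 C=8): 3' end GC has 2 G/C ✓; length 21 ✓; Tm = 64.9 + 41·(12 − 16.4)/21 = 56.3°C, outside 43.4–53.8°C ✗ — fails.

Primer 1 only.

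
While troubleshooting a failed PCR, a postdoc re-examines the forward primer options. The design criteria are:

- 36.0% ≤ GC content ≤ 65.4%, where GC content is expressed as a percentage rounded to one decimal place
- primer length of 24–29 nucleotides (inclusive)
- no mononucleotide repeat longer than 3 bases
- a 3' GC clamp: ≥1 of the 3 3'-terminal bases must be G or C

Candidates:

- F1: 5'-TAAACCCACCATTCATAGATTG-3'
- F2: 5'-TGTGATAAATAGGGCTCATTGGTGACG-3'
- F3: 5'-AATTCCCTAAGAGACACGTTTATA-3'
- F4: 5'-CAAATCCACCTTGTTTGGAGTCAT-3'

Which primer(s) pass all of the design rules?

F1 (22 nt, A=8 T=6 G=2 C=6): GC 8/22 = 36.4% ✓; length 22, outside 24–29 ✗; longest run = 3 ✓; 3' end TTG has 1 G/C ✓ — fails.
F2 (27 nt, A=7 T=8 G=9 C=3): GC 12/27 = 44.4% ✓; length 27 ✓; longest run = 3 ✓; 3' end ACG has 2 G/C ✓ — passes.
F3 (24 nt, A=9 T=7 G=3 C=5): GC 8/24 = 33.3%, outside 36.0–65.4% ✗; length 24 ✓; longest run = 3 ✓; 3' end ATA has 0 G/C, need ≥1 ✗ — fails.
F4 (24 nt, A=6 T=8 G=4 C=6): GC 10/24 = 41.7% ✓; length 24 ✓; longest run = 3 ✓; 3' end CAT has 1 G/C ✓ — passes.

F2 and F4.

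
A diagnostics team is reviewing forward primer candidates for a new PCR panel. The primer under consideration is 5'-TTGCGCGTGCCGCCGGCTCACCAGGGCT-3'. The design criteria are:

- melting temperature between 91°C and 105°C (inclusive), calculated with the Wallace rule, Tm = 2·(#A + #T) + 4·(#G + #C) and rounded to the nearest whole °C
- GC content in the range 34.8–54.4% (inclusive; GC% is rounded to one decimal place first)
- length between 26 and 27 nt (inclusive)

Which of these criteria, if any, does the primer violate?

Fails: GC content, length.

Base counts: A=2, T=5, G=10, C=11 (length 28).
Tm: Tm = 2·7 + 4·21 = 98°C ✓
GC content: GC 21/28 = 75.0%, outside 34.8–54.4% ✗
length: length 28, outside 26–27 ✗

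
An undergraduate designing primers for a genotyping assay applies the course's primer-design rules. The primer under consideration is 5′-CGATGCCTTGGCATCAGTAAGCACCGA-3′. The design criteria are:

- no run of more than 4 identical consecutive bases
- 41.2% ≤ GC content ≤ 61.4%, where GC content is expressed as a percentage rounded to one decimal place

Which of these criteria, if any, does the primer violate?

Meets all criteria.

Base counts: A=7, T=5, G=7, C=8 (length 27).
homopolymer run: longest run = 2 ✓
GC content: GC 15/27 = 55.6% ✓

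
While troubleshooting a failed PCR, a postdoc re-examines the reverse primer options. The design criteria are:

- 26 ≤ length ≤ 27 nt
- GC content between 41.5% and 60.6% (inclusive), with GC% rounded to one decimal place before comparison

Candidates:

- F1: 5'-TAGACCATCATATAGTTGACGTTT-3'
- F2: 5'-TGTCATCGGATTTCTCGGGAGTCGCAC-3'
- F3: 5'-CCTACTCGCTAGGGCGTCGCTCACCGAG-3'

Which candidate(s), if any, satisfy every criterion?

F1 (24 nt, A=7 T=9 G=4 C=4): length 24, outside 26–27 ✗; GC 8/24 = 33.3%, outside 41.5–60.6% ✗ — fails.
F2 (27 nt, A=4 T=8 G=8 C=7): length 27 ✓; GC 15/27 = 55.6% ✓ — passes.
F3 (28 nt, A=4 T=5 G=8 C=11): length 28, outside 26–27 ✗; GC 19/28 = 67.9%, outside 41.5–60.6% ✗ — fails.

F2 only.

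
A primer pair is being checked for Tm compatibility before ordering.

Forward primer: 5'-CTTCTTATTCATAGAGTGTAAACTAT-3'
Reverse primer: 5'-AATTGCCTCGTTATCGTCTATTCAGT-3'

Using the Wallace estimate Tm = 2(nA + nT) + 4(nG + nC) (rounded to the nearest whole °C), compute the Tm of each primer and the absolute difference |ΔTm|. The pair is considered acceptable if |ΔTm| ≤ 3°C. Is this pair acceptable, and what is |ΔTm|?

Forward: A=8 T=11 G=3 C=4 → Tm = 2·19 + 4·7 = 66°C.
Reverse: A=5 T=11 G=4 C=6 → Tm = 2·16 + 4·10 = 72°C.
|ΔTm| = |66 − 72| = 6°C, > 3°C.

|ΔTm| = 6°C; the pair is not acceptable.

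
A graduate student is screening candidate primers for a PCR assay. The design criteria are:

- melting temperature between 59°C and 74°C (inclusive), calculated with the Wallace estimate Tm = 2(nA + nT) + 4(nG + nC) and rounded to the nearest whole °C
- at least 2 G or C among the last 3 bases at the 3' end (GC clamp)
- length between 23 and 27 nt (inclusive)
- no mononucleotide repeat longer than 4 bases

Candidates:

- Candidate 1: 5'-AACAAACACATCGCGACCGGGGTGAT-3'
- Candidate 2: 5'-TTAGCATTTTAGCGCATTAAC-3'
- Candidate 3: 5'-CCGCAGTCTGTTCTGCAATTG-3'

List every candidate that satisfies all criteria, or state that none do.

None of the candidates satisfy all criteria.

Candidate 1 (26 nt, A=9 T=3 G=7 C=7): Tm = 2·12 + 4·14 = 80°C, outside 59–74°C ✗; 3' end GAT has 1 G/C, need ≥2 ✗; length 26 ✓; longest run = 4 ✓ — fails.
Candidate 2 (21 nt, A=6 T=8 G=3 C=4): Tm = 2·14 + 4·7 = 56°C, outside 59–74°C ✗; 3' end AAC has 1 G/C, need ≥2 ✗; length 21, outside 23–27 ✗; longest run = 4 ✓ — fails.
Candidate 3 (21 nt, A=3 T=7 G=5 C=6): Tm = 2·10 + 4·11 = 64°C ✓; 3' end TTG has 1 G/C, need ≥2 ✗; length 21, outside 23–27 ✗; longest run = 2 ✓ — fails.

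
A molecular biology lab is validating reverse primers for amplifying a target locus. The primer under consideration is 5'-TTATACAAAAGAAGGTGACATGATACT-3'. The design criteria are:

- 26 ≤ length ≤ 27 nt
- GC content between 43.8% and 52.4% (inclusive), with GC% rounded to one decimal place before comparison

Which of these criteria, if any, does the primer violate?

Base counts: A=12, T=7, G=5, C=3 (length 27).
length: length 27 ✓
GC content: GC 8/27 = 29.6%, outside 43.8–52.4% ✗

Fails: GC content.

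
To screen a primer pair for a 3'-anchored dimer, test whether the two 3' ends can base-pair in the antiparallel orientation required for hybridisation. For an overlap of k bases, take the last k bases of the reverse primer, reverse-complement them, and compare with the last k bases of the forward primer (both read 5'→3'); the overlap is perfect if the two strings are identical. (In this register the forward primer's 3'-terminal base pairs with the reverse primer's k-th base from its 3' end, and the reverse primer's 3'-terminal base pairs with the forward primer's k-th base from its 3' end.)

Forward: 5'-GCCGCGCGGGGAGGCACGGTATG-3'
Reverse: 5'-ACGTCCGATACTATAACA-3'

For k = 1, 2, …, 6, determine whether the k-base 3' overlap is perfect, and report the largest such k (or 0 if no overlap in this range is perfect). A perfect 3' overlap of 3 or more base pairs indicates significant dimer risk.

Last 6 bases (5'→3') — forward …GGTATG, reverse …ATAACA.
Reverse complement of the reverse primer's last 6 bases: TGTTAT; its first k bases are the reverse complement of the reverse primer's last k bases, so a perfect k-base overlap needs the forward primer's last k bases to equal them.
Comparing (forward last k vs required): k=1: G vs T ✗; k=2: TG vs TG ✓; k=3: ATG vs TGT ✗; k=4: TATG vs TGTT ✗; k=5: GTATG vs TGTTA ✗; k=6: GGTATG vs TGTTAT ✗.
Only k = 2 is perfect, so the longest perfect 3' overlap is 2.

Longest perfect overlap: 2 complementary base pairs; below the dimer-risk threshold (threshold 3).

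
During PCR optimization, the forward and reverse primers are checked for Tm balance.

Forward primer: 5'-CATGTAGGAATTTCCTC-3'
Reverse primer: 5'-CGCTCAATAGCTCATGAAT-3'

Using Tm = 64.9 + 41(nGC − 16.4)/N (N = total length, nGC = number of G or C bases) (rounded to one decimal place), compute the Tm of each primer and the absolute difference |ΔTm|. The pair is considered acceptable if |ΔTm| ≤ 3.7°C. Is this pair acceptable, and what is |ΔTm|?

|ΔTm| = 4.6°C; the pair is not acceptable.

Forward: G+C = 7, N = 17 → Tm = 64.9 + 41·(7 − 16.4)/17 = 42.2°C.
Reverse: G+C = 8, N = 19 → Tm = 64.9 + 41·(8 − 16.4)/19 = 46.8°C.
|ΔTm| = |42.2 − 46.8| = 4.6°C, > 3.7°C.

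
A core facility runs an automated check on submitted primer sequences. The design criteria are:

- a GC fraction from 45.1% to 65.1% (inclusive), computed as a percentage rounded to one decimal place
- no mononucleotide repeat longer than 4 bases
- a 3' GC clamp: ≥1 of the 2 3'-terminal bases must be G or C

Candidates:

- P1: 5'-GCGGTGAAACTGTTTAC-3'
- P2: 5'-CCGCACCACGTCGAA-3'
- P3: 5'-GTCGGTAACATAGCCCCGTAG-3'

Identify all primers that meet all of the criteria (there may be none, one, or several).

P1 and P3.

P1 (17 nt, A=4 T=5 G=5 C=3): GC 8/17 = 47.1% ✓; longest run = 3 ✓; 3' end AC has 1 G/C ✓ — passes.
P2 (15 nt, A=4 T=1 G=3 C=7): GC 10/15 = 66.7%, outside 45.1–65.1% ✗; longest run = 2 ✓; 3' end AA has 0 G/C, need ≥1 ✗ — fails.
P3 (21 nt, A=5 T=4 G=6 C=6): GC 12/21 = 57.1% ✓; longest run = 4 ✓; 3' end AG has 1 G/C ✓ — passes.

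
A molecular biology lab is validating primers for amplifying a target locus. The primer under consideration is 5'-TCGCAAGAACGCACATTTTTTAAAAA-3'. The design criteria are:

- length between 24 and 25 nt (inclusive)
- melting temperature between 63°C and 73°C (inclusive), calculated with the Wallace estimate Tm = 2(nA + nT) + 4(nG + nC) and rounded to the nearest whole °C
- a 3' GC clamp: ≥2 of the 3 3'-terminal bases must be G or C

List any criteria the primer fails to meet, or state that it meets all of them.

Fails: length, GC clamp.

Base counts: A=11, T=7, G=3, C=5 (length 26).
length: length 26, outside 24–25 ✗
Tm: Tm = 2·18 + 4·8 = 68°C ✓
GC clamp: 3' end AAA has 0 G/C, need ≥2 ✗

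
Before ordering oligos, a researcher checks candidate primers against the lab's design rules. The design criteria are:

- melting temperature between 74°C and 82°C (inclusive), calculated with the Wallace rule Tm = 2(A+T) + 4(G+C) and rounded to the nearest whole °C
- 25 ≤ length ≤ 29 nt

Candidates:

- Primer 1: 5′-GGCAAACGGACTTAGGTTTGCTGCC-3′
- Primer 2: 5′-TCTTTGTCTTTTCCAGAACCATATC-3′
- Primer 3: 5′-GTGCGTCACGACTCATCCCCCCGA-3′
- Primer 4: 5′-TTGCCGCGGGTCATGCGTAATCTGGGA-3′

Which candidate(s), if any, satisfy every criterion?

Primer 1 (25 nt, A=5 T=6 G=8 C=6): Tm = 2·11 + 4·14 = 78°C ✓; length 25 ✓ — passes.
Primer 2 (25 nt, A=5 T=11 G=2 C=7): Tm = 2·16 + 4·9 = 68°C, outside 74–82°C ✗; length 25 ✓ — fails.
Primer 3 (24 nt, A=4 T=4 G=5 C=11): Tm = 2·8 + 4·16 = 80°C ✓; length 24, outside 25–29 ✗ — fails.
Primer 4 (27 nt, A=4 T=7 G=10 C=6): Tm = 2·11 + 4·16 = 86°C, outside 74–82°C ✗; length 27 ✓ — fails.

Primer 1 only.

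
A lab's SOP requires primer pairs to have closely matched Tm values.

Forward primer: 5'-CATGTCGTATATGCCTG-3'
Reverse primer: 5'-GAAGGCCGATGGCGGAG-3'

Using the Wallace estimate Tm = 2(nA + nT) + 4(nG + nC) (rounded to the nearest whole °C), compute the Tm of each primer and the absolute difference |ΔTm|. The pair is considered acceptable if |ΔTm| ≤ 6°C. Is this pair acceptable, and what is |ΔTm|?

Forward: A=3 T=6 G=4 C=4 → Tm = 2·9 + 4·8 = 50°C.
Reverse: A=4 T=1 G=9 C=3 → Tm = 2·5 + 4·12 = 58°C.
|ΔTm| = |50 − 58| = 8°C, > 6°C.

|ΔTm| = 8°C; the pair is not acceptable.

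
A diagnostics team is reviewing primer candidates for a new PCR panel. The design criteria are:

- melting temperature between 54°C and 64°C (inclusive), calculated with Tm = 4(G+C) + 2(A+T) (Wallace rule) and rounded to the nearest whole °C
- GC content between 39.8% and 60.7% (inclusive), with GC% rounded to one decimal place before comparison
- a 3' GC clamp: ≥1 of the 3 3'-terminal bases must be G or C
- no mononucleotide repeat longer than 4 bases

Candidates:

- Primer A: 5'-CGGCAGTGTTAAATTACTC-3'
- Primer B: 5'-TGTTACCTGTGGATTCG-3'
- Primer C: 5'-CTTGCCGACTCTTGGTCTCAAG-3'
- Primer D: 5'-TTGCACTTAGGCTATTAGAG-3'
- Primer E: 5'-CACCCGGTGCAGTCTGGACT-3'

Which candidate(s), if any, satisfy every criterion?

Primer A (19 nt, A=5 T=6 G=4 C=4): Tm = 2·11 + 4·8 = 54°C ✓; GC 8/19 = 42.1% ✓; 3' end CTC has 2 G/C ✓; longest run = 3 ✓ — passes.
Primer B (17 nt, A=2 T=7 G=5 C=3): Tm = 2·9 + 4·8 = 50°C, outside 54–64°C ✗; GC 8/17 = 47.1% ✓; 3' end TCG has 2 G/C ✓; longest run = 2 ✓ — fails.
Primer C (22 nt, A=3 T=7 G=5 C=7): Tm = 2·10 + 4·12 = 68°C, outside 54–64°C ✗; GC 12/22 = 54.5% ✓; 3' end AAG has 1 G/C ✓; longest run = 2 ✓ — fails.
Primer D (20 nt, A=5 T=7 G=5 C=3): Tm = 2·12 + 4·8 = 56°C ✓; GC 8/20 = 40.0% ✓; 3' end GAG has 2 G/C ✓; longest run = 2 ✓ — passes.
Primer E (20 nt, A=3 T=4 G=6 C=7): Tm = 2·7 + 4·13 = 66°C, outside 54–64°C ✗; GC 13/20 = 65.0%, outside 39.8–60.7% ✗; 3' end ACT has 1 G/C ✓; longest run = 3 ✓ — fails.

Primer A and Primer D.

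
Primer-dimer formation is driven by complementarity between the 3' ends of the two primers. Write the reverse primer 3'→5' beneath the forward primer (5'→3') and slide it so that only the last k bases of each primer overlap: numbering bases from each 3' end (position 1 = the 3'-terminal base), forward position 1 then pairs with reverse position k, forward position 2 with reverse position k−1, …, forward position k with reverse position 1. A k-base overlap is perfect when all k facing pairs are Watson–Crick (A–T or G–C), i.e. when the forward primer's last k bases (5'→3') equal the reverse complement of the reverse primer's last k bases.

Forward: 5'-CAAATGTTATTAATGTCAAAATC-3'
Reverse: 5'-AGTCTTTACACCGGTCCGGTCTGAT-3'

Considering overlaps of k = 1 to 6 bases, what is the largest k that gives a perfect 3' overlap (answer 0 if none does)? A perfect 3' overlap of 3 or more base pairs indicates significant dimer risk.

Last 6 bases (5'→3') — forward …AAAATC, reverse …TCTGAT.
Reverse complement of the reverse primer's last 6 bases: ATCAGA; its first k bases are the reverse complement of the reverse primer's last k bases, so a perfect k-base overlap needs the forward primer's last k bases to equal them.
Comparing (forward last k vs required): k=1: C vs A ✗; k=2: TC vs AT ✗; k=3: ATC vs ATC ✓; k=4: AATC vs ATCA ✗; k=5: AAATC vs ATCAG ✗; k=6: AAAATC vs ATCAGA ✗.
Only k = 3 is perfect, so the longest perfect 3' overlap is 3.

Longest perfect overlap: 3 complementary base pairs; significant dimer risk (threshold 3).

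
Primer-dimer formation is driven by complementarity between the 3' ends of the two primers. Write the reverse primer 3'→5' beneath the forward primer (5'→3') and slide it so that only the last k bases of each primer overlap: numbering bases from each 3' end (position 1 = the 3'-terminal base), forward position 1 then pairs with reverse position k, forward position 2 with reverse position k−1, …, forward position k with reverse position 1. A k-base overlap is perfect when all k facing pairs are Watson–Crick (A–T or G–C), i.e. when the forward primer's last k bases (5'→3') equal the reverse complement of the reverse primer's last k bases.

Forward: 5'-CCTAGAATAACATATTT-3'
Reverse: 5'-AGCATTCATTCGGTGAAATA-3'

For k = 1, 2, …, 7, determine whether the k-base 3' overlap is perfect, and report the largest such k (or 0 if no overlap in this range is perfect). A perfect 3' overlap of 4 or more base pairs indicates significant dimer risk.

Last 7 bases (5'→3') — forward …CATATTT, reverse …TGAAATA.
Reverse complement of the reverse primer's last 7 bases: TATTTCA; its first k bases are the reverse complement of the reverse primer's last k bases, so a perfect k-base overlap needs the forward primer's last k bases to equal them.
Comparing (forward last k vs required): k=1: T vs T ✓; k=2: TT vs TA ✗; k=3: TTT vs TAT ✗; k=4: ATTT vs TATT ✗; k=5: TATTT vs TATTT ✓; k=6: ATATTT vs TATTTC ✗; k=7: CATATTT vs TATTTCA ✗.
Perfect overlaps at k = 1, 5; the largest is 5.

Longest perfect overlap: 5 complementary base pairs; significant dimer risk (threshold 4).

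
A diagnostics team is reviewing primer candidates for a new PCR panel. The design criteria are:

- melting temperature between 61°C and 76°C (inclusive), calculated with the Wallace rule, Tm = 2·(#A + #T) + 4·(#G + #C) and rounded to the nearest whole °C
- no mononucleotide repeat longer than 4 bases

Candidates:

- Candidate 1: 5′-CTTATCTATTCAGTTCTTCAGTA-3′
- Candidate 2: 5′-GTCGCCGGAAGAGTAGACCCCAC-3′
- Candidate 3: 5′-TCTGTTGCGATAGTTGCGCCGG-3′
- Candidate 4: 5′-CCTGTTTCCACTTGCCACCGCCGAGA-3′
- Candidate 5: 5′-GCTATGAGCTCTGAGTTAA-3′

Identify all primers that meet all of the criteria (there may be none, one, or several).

Candidate 1 (23 nt, A=5 T=11 G=2 C=5): Tm = 2·16 + 4·7 = 60°C, outside 61–76°C ✗; longest run = 2 ✓ — fails.
Candidate 2 (23 nt, A=6 T=2 G=7 C=8): Tm = 2·8 + 4·15 = 76°C ✓; longest run = 4 ✓ — passes.
Candidate 3 (22 nt, A=2 T=7 G=8 C=5): Tm = 2·9 + 4·13 = 70°C ✓; longest run = 2 ✓ — passes.
Candidate 4 (26 nt, A=4 T=6 G=5 C=11): Tm = 2·10 + 4·16 = 84°C, outside 61–76°C ✗; longest run = 3 ✓ — fails.
Candidate 5 (19 nt, A=5 T=6 G=5 C=3): Tm = 2·11 + 4·8 = 54°C, outside 61–76°C ✗; longest run = 2 ✓ — fails.

Candidate 2 and Candidate 3.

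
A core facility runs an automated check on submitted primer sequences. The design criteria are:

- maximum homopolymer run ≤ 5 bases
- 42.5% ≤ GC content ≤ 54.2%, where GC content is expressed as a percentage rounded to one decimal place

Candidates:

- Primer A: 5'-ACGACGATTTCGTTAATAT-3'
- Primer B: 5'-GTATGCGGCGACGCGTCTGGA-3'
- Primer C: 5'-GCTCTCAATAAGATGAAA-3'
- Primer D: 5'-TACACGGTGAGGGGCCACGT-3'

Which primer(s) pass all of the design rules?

None of the candidates satisfy all criteria.

Primer A (19 nt, A=6 T=7 G=3 C=3): longest run = 3 ✓; GC 6/19 = 31.6%, outside 42.5–54.2% ✗ — fails.
Primer B (21 nt, A=3 T=4 G=9 C=5): longest run = 2 ✓; GC 14/21 = 66.7%, outside 42.5–54.2% ✗ — fails.
Primer C (18 nt, A=8 T=4 G=3 C=3): longest run = 3 ✓; GC 6/18 = 33.3%, outside 42.5–54.2% ✗ — fails.
Primer D (20 nt, A=4 T=3 G=8 C=5): longest run = 4 ✓; GC 13/20 = 65.0%, outside 42.5–54.2% ✗ — fails.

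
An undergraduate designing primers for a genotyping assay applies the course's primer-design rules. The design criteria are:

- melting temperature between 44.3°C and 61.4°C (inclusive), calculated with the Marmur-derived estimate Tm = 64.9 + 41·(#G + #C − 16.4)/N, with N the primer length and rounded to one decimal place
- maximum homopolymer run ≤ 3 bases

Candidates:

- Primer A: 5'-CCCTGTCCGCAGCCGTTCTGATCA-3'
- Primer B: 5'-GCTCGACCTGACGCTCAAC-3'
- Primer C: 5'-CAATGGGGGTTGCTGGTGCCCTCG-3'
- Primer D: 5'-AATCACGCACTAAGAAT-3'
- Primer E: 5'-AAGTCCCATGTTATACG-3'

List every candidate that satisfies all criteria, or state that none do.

Primer B only.

Primer A (24 nt, A=3 T=6 G=5 C=10): Tm = 64.9 + 41·(15 − 16.4)/24 = 62.5°C, outside 44.3–61.4°C ✗; longest run = 3 ✓ — fails.
Primer B (19 nt, A=4 T=3 G=4 C=8): Tm = 64.9 + 41·(12 − 16.4)/19 = 55.4°C ✓; longest run = 2 ✓ — passes.
Primer C (24 nt, A=2 T=6 G=10 C=6): Tm = 64.9 + 41·(16 − 16.4)/24 = 64.2°C, outside 44.3–61.4°C ✗; longest run = 5, exceeds 3 ✗ — fails.
Primer D (17 nt, A=8 T=3 G=2 C=4): Tm = 64.9 + 41·(6 − 16.4)/17 = 39.8°C, outside 44.3–61.4°C ✗; longest run = 2 ✓ — fails.
Primer E (17 nt, A=5 T=5 G=3 C=4): Tm = 64.9 + 41·(7 − 16.4)/17 = 42.2°C, outside 44.3–61.4°C ✗; longest run = 3 ✓ — fails.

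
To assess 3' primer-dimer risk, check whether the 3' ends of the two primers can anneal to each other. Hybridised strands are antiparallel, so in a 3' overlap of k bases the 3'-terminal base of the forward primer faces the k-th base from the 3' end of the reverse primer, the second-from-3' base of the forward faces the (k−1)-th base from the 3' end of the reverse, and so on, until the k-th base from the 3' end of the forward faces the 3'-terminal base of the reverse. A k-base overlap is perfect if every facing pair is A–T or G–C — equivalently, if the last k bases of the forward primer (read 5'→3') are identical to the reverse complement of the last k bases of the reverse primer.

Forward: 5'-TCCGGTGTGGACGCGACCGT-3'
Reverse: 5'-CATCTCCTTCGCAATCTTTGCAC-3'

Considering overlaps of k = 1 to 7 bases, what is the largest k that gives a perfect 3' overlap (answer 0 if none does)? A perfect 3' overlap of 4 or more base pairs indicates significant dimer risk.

Longest perfect overlap: 2 complementary base pairs; below the dimer-risk threshold (threshold 4).

Last 7 bases (5'→3') — forward …CGACCGT, reverse …TTTGCAC.
Reverse complement of the reverse primer's last 7 bases: GTGCAAA; its first k bases are the reverse complement of the reverse primer's last k bases, so a perfect k-base overlap needs the forward primer's last k bases to equal them.
Comparing (forward last k vs required): k=1: T vs G ✗; k=2: GT vs GT ✓; k=3: CGT vs GTG ✗; k=4: CCGT vs GTGC ✗; k=5: ACCGT vs GTGCA ✗; k=6: GACCGT vs GTGCAA ✗; k=7: CGACCGT vs GTGCAAA ✗.
Only k = 2 is perfect, so the longest perfect 3' overlap is 2.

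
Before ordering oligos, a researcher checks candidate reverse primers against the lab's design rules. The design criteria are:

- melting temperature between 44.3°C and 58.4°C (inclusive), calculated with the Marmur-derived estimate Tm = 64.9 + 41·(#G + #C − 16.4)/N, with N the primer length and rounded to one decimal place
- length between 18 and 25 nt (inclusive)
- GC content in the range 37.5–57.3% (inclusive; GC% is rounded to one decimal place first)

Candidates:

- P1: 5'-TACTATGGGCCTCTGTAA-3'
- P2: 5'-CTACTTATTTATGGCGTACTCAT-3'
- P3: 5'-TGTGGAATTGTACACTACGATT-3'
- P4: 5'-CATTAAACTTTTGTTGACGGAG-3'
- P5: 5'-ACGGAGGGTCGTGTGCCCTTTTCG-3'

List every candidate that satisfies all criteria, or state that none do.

P1 only.

P1 (18 nt, A=4 T=6 G=4 C=4): Tm = 64.9 + 41·(8 − 16.4)/18 = 45.8°C ✓; length 18 ✓; GC 8/18 = 44.4% ✓ — passes.
P2 (23 nt, A=5 T=10 G=3 C=5): Tm = 64.9 + 41·(8 − 16.4)/23 = 49.9°C ✓; length 23 ✓; GC 8/23 = 34.8%, outside 37.5–57.3% ✗ — fails.
P3 (22 nt, A=6 T=8 G=5 C=3): Tm = 64.9 + 41·(8 − 16.4)/22 = 49.2°C ✓; length 22 ✓; GC 8/22 = 36.4%, outside 37.5–57.3% ✗ — fails.
P4 (22 nt, A=6 T=8 G=5 C=3): Tm = 64.9 + 41·(8 − 16.4)/22 = 49.2°C ✓; length 22 ✓; GC 8/22 = 36.4%, outside 37.5–57.3% ✗ — fails.
P5 (24 nt, A=2 T=7 G=9 C=6): Tm = 64.9 + 41·(15 − 16.4)/24 = 62.5°C, outside 44.3–58.4°C ✗; length 24 ✓; GC 15/24 = 62.5%, outside 37.5–57.3% ✗ — fails.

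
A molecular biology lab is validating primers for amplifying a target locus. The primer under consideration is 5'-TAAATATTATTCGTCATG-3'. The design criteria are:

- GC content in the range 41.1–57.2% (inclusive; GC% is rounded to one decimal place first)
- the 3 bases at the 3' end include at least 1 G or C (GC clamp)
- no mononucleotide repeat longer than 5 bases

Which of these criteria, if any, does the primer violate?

Fails: GC content.

Base counts: A=6, T=8, G=2, C=2 (length 18).
GC content: GC 4/18 = 22.2%, outside 41.1–57.2% ✗
GC clamp: 3' end ATG has 1 G/C ✓
homopolymer run: longest run = 3 ✓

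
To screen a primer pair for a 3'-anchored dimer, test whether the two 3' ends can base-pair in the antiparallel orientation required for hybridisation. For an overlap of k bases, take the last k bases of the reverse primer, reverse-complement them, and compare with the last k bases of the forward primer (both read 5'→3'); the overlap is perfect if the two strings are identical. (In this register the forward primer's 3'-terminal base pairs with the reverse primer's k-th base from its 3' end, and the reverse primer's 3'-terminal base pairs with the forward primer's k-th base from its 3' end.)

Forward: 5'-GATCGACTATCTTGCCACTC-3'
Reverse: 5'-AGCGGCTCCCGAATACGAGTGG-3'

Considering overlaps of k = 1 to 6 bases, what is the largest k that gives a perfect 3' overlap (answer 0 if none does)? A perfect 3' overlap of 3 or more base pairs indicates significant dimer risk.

Longest perfect overlap: 6 complementary base pairs; significant dimer risk (threshold 3).

Last 6 bases (5'→3') — forward …CCACTC, reverse …GAGTGG.
Reverse complement of the reverse primer's last 6 bases: CCACTC; its first k bases are the reverse complement of the reverse primer's last k bases, so a perfect k-base overlap needs the forward primer's last k bases to equal them.
Comparing (forward last k vs required): k=1: C vs C ✓; k=2: TC vs CC ✗; k=3: CTC vs CCA ✗; k=4: ACTC vs CCAC ✗; k=5: CACTC vs CCACT ✗; k=6: CCACTC vs CCACTC ✓.
Perfect overlaps at k = 1, 6; the largest is 6.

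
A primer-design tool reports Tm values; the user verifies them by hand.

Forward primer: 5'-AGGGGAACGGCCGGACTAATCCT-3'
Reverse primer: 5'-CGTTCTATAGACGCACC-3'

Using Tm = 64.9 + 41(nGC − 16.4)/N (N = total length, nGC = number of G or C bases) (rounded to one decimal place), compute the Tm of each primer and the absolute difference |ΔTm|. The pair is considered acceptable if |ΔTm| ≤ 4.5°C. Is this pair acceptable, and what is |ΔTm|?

Forward: G+C = 14, N = 23 → Tm = 64.9 + 41·(14 − 16.4)/23 = 60.6°C.
Reverse: G+C = 9, N = 17 → Tm = 64.9 + 41·(9 − 16.4)/17 = 47.1°C.
|ΔTm| = |60.6 − 47.1| = 13.5°C, > 4.5°C.

|ΔTm| = 13.5°C; the pair is not acceptable.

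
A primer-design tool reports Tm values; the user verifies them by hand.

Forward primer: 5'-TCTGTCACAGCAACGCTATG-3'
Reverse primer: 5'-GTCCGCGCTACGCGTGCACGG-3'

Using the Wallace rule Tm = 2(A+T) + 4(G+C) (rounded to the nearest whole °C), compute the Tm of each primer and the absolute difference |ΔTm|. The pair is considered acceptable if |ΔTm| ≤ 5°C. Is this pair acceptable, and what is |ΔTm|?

Forward: A=5 T=5 G=4 C=6 → Tm = 2·10 + 4·10 = 60°C.
Reverse: A=2 T=3 G=8 C=8 → Tm = 2·5 + 4·16 = 74°C.
|ΔTm| = |60 − 74| = 14°C, > 5°C.

|ΔTm| = 14°C; the pair is not acceptable.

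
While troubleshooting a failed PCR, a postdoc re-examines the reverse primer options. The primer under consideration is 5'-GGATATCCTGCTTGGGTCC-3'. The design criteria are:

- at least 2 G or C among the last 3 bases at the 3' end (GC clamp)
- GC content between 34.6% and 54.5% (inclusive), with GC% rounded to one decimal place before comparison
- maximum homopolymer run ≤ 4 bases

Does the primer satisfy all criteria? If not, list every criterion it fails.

Base counts: A=2, T=6, G=6, C=5 (length 19).
GC clamp: 3' end TCC has 2 G/C ✓
GC content: GC 11/19 = 57.9%, outside 34.6–54.5% ✗
homopolymer run: longest run = 3 ✓

Fails: GC content.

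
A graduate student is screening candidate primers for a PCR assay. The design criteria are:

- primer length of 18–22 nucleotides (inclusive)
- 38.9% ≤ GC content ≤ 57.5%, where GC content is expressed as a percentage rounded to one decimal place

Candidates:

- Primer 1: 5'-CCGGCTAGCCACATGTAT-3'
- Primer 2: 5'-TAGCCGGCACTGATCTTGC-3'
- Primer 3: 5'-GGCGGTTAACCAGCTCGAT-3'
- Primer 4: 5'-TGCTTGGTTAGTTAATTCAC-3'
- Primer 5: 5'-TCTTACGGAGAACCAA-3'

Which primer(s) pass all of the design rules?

Primer 1 only.

Primer 1 (18 nt, A=4 T=4 G=4 C=6): length 18 ✓; GC 10/18 = 55.6% ✓ — passes.
Primer 2 (19 nt, A=3 T=5 G=5 C=6): length 19 ✓; GC 11/19 = 57.9%, outside 38.9–57.5% ✗ — fails.
Primer 3 (19 nt, A=4 T=4 G=6 C=5): length 19 ✓; GC 11/19 = 57.9%, outside 38.9–57.5% ✗ — fails.
Primer 4 (20 nt, A=4 T=9 G=4 C=3): length 20 ✓; GC 7/20 = 35.0%, outside 38.9–57.5% ✗ — fails.
Primer 5 (16 nt, A=6 T=3 G=3 C=4): length 16, outside 18–22 ✗; GC 7/16 = 43.8% ✓ — fails.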